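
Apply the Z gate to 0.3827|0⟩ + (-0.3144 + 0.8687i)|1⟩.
0.3827|0⟩ + (0.3144 - 0.8687i)|1⟩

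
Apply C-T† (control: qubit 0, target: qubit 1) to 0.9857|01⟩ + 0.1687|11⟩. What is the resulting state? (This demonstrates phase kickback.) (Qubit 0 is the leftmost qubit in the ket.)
0.9857|01⟩ + (0.1193 - 0.1193i)|11⟩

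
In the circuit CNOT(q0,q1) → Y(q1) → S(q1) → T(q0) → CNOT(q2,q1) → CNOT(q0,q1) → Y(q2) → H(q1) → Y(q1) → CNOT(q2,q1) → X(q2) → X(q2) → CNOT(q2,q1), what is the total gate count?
13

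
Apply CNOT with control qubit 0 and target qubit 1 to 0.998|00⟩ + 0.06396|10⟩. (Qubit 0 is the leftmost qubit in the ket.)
0.998|00⟩ + 0.06396|11⟩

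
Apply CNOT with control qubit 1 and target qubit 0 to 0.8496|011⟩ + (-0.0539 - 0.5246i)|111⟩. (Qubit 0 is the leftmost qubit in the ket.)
(-0.0539 - 0.5246i)|011⟩ + 0.8496|111⟩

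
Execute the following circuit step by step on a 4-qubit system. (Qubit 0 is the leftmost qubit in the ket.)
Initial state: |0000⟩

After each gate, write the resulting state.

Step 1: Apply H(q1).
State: 1/√2|0000⟩ + 1/√2|0100⟩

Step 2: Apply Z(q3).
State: 1/√2|0000⟩ + 1/√2|0100⟩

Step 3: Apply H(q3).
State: 1/2|0000⟩ + 1/2|0001⟩ + 1/2|0100⟩ + 1/2|0101⟩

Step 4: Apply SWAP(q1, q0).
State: 1/2|0000⟩ + 1/2|0001⟩ + 1/2|1000⟩ + 1/2|1001⟩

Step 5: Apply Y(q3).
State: -(1/2)i|0000⟩ + (1/2)i|0001⟩ - (1/2)i|1000⟩ + (1/2)i|1001⟩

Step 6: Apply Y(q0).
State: -1/2|0000⟩ + 1/2|0001⟩ + 1/2|1000⟩ - 1/2|1001⟩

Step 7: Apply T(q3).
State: -1/2|0000⟩ + (1/√8 + (1/√8)i)|0001⟩ + 1/2|1000⟩ + (-1/√8 - (1/√8)i)|1001⟩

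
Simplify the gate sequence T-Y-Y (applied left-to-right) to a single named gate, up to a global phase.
T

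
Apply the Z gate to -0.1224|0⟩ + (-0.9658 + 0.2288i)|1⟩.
-0.1224|0⟩ + (0.9658 - 0.2288i)|1⟩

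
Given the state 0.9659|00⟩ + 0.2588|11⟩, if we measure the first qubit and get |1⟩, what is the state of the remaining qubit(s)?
|1⟩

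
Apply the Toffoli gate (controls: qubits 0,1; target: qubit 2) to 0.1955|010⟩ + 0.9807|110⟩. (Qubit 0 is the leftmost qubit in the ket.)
0.1955|010⟩ + 0.9807|111⟩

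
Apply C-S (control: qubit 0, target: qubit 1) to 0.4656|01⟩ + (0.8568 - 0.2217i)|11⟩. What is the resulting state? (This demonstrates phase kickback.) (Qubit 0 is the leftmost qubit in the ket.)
0.4656|01⟩ + (0.2217 + 0.8568i)|11⟩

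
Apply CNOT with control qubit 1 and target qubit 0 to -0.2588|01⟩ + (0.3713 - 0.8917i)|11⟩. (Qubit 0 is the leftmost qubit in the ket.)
(0.3713 - 0.8917i)|01⟩ - 0.2588|11⟩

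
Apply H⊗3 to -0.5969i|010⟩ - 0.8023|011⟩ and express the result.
(-0.2837 - 0.211i)|000⟩ + (0.2837 - 0.211i)|001⟩ + (0.2837 + 0.211i)|010⟩ + (-0.2837 + 0.211i)|011⟩ + (-0.2837 - 0.211i)|100⟩ + (0.2837 - 0.211i)|101⟩ + (0.2837 + 0.211i)|110⟩ + (-0.2837 + 0.211i)|111⟩

H⊗3 gives amp(|y⟩) = (1/2√2) Σ_x (−1)^(x·y) amp(|x⟩), where x·y is the number of positions in which both x and y have a 1.
|000⟩: (-0.5969i - 0.8023)/(2√2) = (-0.2837 - 0.211i)
|001⟩: (-0.5969i + 0.8023)/(2√2) = (0.2837 - 0.211i)
|010⟩: (0.5969i + 0.8023)/(2√2) = (0.2837 + 0.211i)
|011⟩: (0.5969i - 0.8023)/(2√2) = (-0.2837 + 0.211i)
|100⟩: (-0.5969i - 0.8023)/(2√2) = (-0.2837 - 0.211i)
|101⟩: (-0.5969i + 0.8023)/(2√2) = (0.2837 - 0.211i)
|110⟩: (0.5969i + 0.8023)/(2√2) = (0.2837 + 0.211i)
|111⟩: (0.5969i - 0.8023)/(2√2) = (-0.2837 + 0.211i)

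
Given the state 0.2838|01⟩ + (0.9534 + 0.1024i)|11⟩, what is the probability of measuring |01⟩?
0.08054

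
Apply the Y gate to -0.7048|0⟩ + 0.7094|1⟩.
-0.7094i|0⟩ - 0.7048i|1⟩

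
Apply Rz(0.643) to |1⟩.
(0.9488 + 0.316i)|1⟩

Rz(0.643) = [[e^(−iθ/2), 0], [0, e^(iθ/2)]] with e^(±iθ/2) = cos(θ/2) ± i·sin(θ/2); θ = 0.643, cos(θ/2) ≈ 0.948763, sin(θ/2) ≈ 0.31599.
With a = amp(|0⟩) = 0 and b = amp(|1⟩) = 1:
new amp(|0⟩) = (0.948763 - 0.31599i)·a = 0
new amp(|1⟩) = (0.948763 + 0.31599i)·b = (0.9488 + 0.316i)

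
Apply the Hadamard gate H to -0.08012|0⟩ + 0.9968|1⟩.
0.6482|0⟩ - 0.7615|1⟩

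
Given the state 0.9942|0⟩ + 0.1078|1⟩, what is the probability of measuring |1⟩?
0.01162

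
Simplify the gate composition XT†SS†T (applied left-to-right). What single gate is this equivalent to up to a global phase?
X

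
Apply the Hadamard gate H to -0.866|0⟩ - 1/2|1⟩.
-0.9659|0⟩ - 0.2588|1⟩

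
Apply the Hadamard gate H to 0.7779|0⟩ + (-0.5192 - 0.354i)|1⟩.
(0.1829 - 0.2503i)|0⟩ + (0.9172 + 0.2503i)|1⟩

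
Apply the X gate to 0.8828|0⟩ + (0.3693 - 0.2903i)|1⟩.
(0.3693 - 0.2903i)|0⟩ + 0.8828|1⟩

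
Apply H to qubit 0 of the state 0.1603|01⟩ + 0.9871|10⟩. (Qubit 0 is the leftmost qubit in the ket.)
0.698|00⟩ + 0.1133|01⟩ - 0.698|10⟩ + 0.1133|11⟩

H on qubit 0 mixes each pair of kets that differ only in qubit 0: amplitudes (a, b) of (|…0…⟩, |…1…⟩) become ((a + b)/√2, (a − b)/√2). Kets absent from the input have amplitude 0.
(|00⟩, |10⟩): (a, b) = (0, 0.9871) → (0.698, -0.698)
(|01⟩, |11⟩): (a, b) = (0.1603, 0) → (0.1133, 0.1133)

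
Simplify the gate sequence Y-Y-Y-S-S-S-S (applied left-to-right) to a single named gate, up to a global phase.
Y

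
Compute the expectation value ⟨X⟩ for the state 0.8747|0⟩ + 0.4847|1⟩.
0.8479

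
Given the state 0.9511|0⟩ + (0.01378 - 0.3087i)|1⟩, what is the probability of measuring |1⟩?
0.09549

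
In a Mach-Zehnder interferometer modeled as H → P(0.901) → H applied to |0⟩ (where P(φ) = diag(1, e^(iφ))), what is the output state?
(0.8104 + 0.392i)|0⟩ + (0.1896 - 0.392i)|1⟩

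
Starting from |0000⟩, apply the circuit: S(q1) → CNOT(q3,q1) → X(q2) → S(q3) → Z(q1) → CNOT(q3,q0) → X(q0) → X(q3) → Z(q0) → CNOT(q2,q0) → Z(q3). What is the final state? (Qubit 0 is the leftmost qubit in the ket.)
|0011⟩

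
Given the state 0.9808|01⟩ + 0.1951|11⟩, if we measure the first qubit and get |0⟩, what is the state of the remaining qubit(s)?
|1⟩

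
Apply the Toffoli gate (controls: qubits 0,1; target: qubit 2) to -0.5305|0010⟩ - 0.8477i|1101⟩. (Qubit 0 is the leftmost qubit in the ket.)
-0.5305|0010⟩ - 0.8477i|1111⟩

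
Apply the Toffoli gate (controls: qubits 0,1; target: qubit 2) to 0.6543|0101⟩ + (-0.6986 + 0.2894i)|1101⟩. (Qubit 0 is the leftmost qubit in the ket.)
0.6543|0101⟩ + (-0.6986 + 0.2894i)|1111⟩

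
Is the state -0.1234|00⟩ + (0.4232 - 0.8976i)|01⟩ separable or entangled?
Separable

Writing the state as a|00⟩ + b|01⟩ + c|10⟩ + d|11⟩, it is a product state iff ad − bc = 0.
Here (a, b, c, d) = (-0.1234, (0.4232 - 0.8976i), 0, 0): ad − bc = (-0.1234)(0) − (0.4232 - 0.8976i)(0) = 0, so the state is separable.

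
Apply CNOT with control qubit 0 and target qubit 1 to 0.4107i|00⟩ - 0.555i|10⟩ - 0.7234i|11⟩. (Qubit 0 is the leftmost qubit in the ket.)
0.4107i|00⟩ - 0.7234i|10⟩ - 0.555i|11⟩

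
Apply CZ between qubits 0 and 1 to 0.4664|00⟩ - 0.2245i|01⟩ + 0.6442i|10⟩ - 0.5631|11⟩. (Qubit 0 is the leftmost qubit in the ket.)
0.4664|00⟩ - 0.2245i|01⟩ + 0.6442i|10⟩ + 0.5631|11⟩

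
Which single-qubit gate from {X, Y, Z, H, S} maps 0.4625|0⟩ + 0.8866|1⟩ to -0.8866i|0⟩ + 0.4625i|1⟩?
Y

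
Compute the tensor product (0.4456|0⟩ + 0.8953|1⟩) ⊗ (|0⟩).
0.4456|00⟩ + 0.8953|10⟩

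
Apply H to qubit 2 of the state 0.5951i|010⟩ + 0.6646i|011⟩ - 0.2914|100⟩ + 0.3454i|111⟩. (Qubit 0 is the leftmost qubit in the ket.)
0.8907i|010⟩ - 0.04914i|011⟩ - 0.2061|100⟩ - 0.2061|101⟩ + 0.2442i|110⟩ - 0.2442i|111⟩

H on qubit 2 mixes each pair of kets that differ only in qubit 2: amplitudes (a, b) of (|…0…⟩, |…1…⟩) become ((a + b)/√2, (a − b)/√2). Kets absent from the input have amplitude 0.
(|010⟩, |011⟩): (a, b) = (0.5951i, 0.6646i) → (0.8907i, -0.04914i)
(|100⟩, |101⟩): (a, b) = (-0.2914, 0) → (-0.2061, -0.2061)
(|110⟩, |111⟩): (a, b) = (0, 0.3454i) → (0.2442i, -0.2442i)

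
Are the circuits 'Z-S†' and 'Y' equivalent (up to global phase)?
No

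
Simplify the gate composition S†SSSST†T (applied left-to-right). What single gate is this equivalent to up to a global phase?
S†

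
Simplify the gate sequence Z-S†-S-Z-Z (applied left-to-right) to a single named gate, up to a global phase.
Z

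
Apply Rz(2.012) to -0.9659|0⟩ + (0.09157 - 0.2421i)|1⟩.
(-0.517 + 0.8159i)|0⟩ + (0.2535 - 0.05223i)|1⟩

Rz(2.012) = [[e^(−iθ/2), 0], [0, e^(iθ/2)]] with e^(±iθ/2) = cos(θ/2) ± i·sin(θ/2); θ = 2.012, cos(θ/2) ≈ 0.535244, sin(θ/2) ≈ 0.844698.
With a = amp(|0⟩) = -0.9659 and b = amp(|1⟩) = (0.09157 - 0.2421i):
new amp(|0⟩) = (0.535244 - 0.844698i)·a = (-0.517 + 0.8159i)
new amp(|1⟩) = (0.535244 + 0.844698i)·b = (0.2535 - 0.05223i)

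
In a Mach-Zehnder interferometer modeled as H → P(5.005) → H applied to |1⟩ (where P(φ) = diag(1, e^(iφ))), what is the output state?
(0.3558 + 0.4787i)|0⟩ + (0.6442 - 0.4787i)|1⟩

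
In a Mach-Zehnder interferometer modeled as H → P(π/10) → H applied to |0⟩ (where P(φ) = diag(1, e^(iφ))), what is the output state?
(0.9755 + 0.1545i)|0⟩ + (0.02447 - 0.1545i)|1⟩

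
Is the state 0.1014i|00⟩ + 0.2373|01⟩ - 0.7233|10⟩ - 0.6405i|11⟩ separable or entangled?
Entangled

Writing the state as a|00⟩ + b|01⟩ + c|10⟩ + d|11⟩, it is a product state iff ad − bc = 0.
Here (a, b, c, d) = (0.1014i, 0.2373, -0.7233, -0.6405i): ad − bc = (0.1014i)(-0.6405i) − (0.2373)(-0.7233) = 0.2366 ≠ 0, so the state is entangled.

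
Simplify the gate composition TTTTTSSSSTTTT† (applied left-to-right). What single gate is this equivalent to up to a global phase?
T†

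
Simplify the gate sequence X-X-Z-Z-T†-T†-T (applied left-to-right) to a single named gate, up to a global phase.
T†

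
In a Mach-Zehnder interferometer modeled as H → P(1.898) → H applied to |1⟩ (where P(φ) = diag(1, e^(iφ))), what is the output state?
(0.6607 - 0.4735i)|0⟩ + (0.3393 + 0.4735i)|1⟩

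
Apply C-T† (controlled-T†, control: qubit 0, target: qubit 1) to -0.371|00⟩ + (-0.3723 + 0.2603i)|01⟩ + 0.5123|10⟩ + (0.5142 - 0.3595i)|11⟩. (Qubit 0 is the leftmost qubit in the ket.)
-0.371|00⟩ + (-0.3723 + 0.2603i)|01⟩ + 0.5123|10⟩ + (0.1094 - 0.6178i)|11⟩

C-T† leaves the control-|0⟩ kets |00⟩, |01⟩ unchanged and applies T† to qubit 1 on the control-|1⟩ pair (|10⟩, |11⟩).
T† = [[1, 0], [0, (1/√2 - (1/√2)i)]].
With a = amp(|10⟩) = 0.5123 and b = amp(|11⟩) = (0.5142 - 0.3595i):
new amp(|10⟩) = (1)·a = 0.5123
new amp(|11⟩) = (1/√2 - (1/√2)i)·b = (0.1094 - 0.6178i)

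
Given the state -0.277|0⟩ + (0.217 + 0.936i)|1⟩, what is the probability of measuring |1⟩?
0.9232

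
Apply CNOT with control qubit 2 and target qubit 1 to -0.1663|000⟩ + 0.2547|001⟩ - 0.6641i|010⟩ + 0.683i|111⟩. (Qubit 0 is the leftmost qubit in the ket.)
-0.1663|000⟩ - 0.6641i|010⟩ + 0.2547|011⟩ + 0.683i|101⟩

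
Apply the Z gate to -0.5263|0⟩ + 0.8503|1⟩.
-0.5263|0⟩ - 0.8503|1⟩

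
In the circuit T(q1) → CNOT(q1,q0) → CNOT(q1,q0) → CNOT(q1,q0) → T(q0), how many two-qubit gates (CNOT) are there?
3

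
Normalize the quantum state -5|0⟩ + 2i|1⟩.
-0.9285|0⟩ + 0.3714i|1⟩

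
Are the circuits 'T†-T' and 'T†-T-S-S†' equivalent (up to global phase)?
Yes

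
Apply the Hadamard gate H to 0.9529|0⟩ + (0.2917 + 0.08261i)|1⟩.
(0.8801 + 0.05841i)|0⟩ + (0.4675 - 0.05841i)|1⟩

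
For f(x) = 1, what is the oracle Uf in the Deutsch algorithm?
I ⊗ X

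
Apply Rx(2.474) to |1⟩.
-0.9448i|0⟩ + 0.3276|1⟩

Rx(2.474) = [[cos(θ/2), −i·sin(θ/2)], [−i·sin(θ/2), cos(θ/2)]]; θ = 2.474, cos(θ/2) ≈ 0.327632, sin(θ/2) ≈ 0.944805.
With a = amp(|0⟩) = 0 and b = amp(|1⟩) = 1:
new amp(|0⟩) = (0.327632)·a + (-0.944805i)·b = -0.9448i
new amp(|1⟩) = (-0.944805i)·a + (0.327632)·b = 0.3276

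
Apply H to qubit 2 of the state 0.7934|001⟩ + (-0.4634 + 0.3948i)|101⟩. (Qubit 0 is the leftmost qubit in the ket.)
0.561|000⟩ - 0.561|001⟩ + (-0.3277 + 0.2792i)|100⟩ + (0.3277 - 0.2792i)|101⟩

H on qubit 2 mixes each pair of kets that differ only in qubit 2: amplitudes (a, b) of (|…0…⟩, |…1…⟩) become ((a + b)/√2, (a − b)/√2). Kets absent from the input have amplitude 0.
(|000⟩, |001⟩): (a, b) = (0, 0.7934) → (0.561, -0.561)
(|100⟩, |101⟩): (a, b) = (0, (-0.4634 + 0.3948i)) → ((-0.3277 + 0.2792i), (0.3277 - 0.2792i))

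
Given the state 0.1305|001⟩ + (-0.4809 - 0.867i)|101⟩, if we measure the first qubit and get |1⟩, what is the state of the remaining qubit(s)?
(-0.4851 - 0.8745i)|01⟩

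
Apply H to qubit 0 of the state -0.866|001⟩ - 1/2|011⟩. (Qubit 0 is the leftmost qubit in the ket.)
-0.6124|001⟩ - 1/√8|011⟩ - 0.6124|101⟩ - 1/√8|111⟩

H on qubit 0 mixes each pair of kets that differ only in qubit 0: amplitudes (a, b) of (|…0…⟩, |…1…⟩) become ((a + b)/√2, (a − b)/√2). Kets absent from the input have amplitude 0.
(|001⟩, |101⟩): (a, b) = (-0.866, 0) → (-0.6124, -0.6124)
(|011⟩, |111⟩): (a, b) = (-1/2, 0) → (-1/√8, -1/√8)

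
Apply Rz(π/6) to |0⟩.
(0.9659 - 0.2588i)|0⟩

Rz(π/6) = [[e^(−iθ/2), 0], [0, e^(iθ/2)]] with e^(±iθ/2) = cos(θ/2) ± i·sin(θ/2); θ = π/6, cos(θ/2) ≈ 0.965926, sin(θ/2) ≈ 0.258819.
With a = amp(|0⟩) = 1 and b = amp(|1⟩) = 0:
new amp(|0⟩) = (0.965926 - 0.258819i)·a = (0.9659 - 0.2588i)
new amp(|1⟩) = (0.965926 + 0.258819i)·b = 0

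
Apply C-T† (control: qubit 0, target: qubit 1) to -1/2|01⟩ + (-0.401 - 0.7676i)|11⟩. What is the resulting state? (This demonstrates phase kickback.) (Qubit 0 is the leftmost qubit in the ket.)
-1/2|01⟩ + (-0.8263 - 0.2592i)|11⟩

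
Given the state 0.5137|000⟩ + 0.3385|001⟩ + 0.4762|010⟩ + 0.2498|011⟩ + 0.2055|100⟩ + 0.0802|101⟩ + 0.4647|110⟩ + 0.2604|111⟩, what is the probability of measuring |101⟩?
0.006432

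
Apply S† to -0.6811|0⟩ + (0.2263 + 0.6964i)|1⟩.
-0.6811|0⟩ + (0.6964 - 0.2263i)|1⟩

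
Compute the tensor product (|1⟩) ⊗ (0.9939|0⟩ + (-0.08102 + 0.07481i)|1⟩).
0.9939|10⟩ + (-0.08102 + 0.07481i)|11⟩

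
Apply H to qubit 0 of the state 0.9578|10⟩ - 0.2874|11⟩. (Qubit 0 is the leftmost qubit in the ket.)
0.6773|00⟩ - 0.2032|01⟩ - 0.6773|10⟩ + 0.2032|11⟩

H on qubit 0 mixes each pair of kets that differ only in qubit 0: amplitudes (a, b) of (|…0…⟩, |…1…⟩) become ((a + b)/√2, (a − b)/√2). Kets absent from the input have amplitude 0.
(|00⟩, |10⟩): (a, b) = (0, 0.9578) → (0.6773, -0.6773)
(|01⟩, |11⟩): (a, b) = (0, -0.2874) → (-0.2032, 0.2032)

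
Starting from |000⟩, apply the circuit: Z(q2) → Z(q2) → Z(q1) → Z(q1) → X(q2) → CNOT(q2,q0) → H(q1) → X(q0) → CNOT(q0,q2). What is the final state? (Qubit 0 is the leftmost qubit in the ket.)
1/√2|001⟩ + 1/√2|011⟩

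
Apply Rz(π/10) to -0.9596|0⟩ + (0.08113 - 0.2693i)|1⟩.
(-0.9478 + 0.1501i)|0⟩ + (0.1223 - 0.2533i)|1⟩

Rz(π/10) = [[e^(−iθ/2), 0], [0, e^(iθ/2)]] with e^(±iθ/2) = cos(θ/2) ± i·sin(θ/2); θ = π/10, cos(θ/2) ≈ 0.987688, sin(θ/2) ≈ 0.156434.
With a = amp(|0⟩) = -0.9596 and b = amp(|1⟩) = (0.08113 - 0.2693i):
new amp(|0⟩) = (0.987688 - 0.156434i)·a = (-0.9478 + 0.1501i)
new amp(|1⟩) = (0.987688 + 0.156434i)·b = (0.1223 - 0.2533i)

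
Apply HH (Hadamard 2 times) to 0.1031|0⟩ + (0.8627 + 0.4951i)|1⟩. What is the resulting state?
0.1031|0⟩ + (0.8627 + 0.4951i)|1⟩

H² = I, so an even number of Hadamards cancels: H^2 = I and the state is unchanged.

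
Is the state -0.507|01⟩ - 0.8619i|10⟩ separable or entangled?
Entangled

Writing the state as a|00⟩ + b|01⟩ + c|10⟩ + d|11⟩, it is a product state iff ad − bc = 0.
Here (a, b, c, d) = (0, -0.507, -0.8619i, 0): ad − bc = (0)(0) − (-0.507)(-0.8619i) = -0.437i ≠ 0, so the state is entangled.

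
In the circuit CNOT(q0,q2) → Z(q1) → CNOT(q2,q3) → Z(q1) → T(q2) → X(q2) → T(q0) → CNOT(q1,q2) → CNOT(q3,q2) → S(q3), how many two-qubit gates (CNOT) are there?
4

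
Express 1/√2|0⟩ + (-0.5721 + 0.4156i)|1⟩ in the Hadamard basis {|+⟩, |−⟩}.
(0.09546 + 0.2939i)|+⟩ + (0.9045 - 0.2939i)|−⟩

With |ψ⟩ = α|0⟩ + β|1⟩, the Hadamard-basis coefficients are ⟨+|ψ⟩ = (α + β)/√2 and ⟨−|ψ⟩ = (α − β)/√2.
Here α = 1/√2, β = (-0.5721 + 0.4156i): (α + β)/√2 = (0.09546 + 0.2939i), (α − β)/√2 = (0.9045 - 0.2939i).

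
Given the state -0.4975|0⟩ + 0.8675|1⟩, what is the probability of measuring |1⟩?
0.7526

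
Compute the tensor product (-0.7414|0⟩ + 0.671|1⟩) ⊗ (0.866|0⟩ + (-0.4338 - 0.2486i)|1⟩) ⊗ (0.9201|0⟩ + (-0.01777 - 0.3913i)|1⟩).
-0.5908|000⟩ + (0.01141 + 0.2512i)|001⟩ + (0.2959 + 0.1696i)|010⟩ + (0.06641 - 0.1291i)|011⟩ + 0.5347|100⟩ + (-0.01033 - 0.2274i)|101⟩ + (-0.2678 - 0.1535i)|110⟩ + (-0.0601 + 0.1169i)|111⟩

amp(|b₁b₂…⟩) = product of the factor amplitudes for bits b₁, b₂, …; only kets whose every factor amplitude is nonzero survive.
|000⟩: (-0.7414)(0.866)(0.9201) = -0.5908
|001⟩: (-0.7414)(0.866)(-0.01777 - 0.3913i) = (0.01141 + 0.2512i)
|010⟩: (-0.7414)(-0.4338 - 0.2486i)(0.9201) = (0.2959 + 0.1696i)
|011⟩: (-0.7414)(-0.4338 - 0.2486i)(-0.01777 - 0.3913i) = (0.06641 - 0.1291i)
|100⟩: (0.671)(0.866)(0.9201) = 0.5347
|101⟩: (0.671)(0.866)(-0.01777 - 0.3913i) = (-0.01033 - 0.2274i)
|110⟩: (0.671)(-0.4338 - 0.2486i)(0.9201) = (-0.2678 - 0.1535i)
|111⟩: (0.671)(-0.4338 - 0.2486i)(-0.01777 - 0.3913i) = (-0.0601 + 0.1169i)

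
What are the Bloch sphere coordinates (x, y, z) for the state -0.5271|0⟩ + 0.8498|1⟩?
(-0.8959, 0, -0.4443)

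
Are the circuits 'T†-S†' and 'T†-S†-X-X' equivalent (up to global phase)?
Yes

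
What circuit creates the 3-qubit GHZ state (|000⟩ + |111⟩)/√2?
H(q0) → CNOT(q0,q1) → CNOT(q0,q2)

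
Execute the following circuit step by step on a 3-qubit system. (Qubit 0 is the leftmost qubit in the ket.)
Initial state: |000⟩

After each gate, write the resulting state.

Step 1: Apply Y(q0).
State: i|100⟩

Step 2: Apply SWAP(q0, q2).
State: i|001⟩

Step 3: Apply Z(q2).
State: -i|001⟩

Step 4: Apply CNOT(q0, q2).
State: -i|001⟩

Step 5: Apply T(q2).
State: (1/√2 - (1/√2)i)|001⟩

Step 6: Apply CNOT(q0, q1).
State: (1/√2 - (1/√2)i)|001⟩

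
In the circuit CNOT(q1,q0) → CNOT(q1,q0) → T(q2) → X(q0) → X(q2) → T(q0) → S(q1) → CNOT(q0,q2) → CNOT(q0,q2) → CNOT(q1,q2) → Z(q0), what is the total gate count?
11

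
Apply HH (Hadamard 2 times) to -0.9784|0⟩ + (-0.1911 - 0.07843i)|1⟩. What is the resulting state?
-0.9784|0⟩ + (-0.1911 - 0.07843i)|1⟩

H² = I, so an even number of Hadamards cancels: H^2 = I and the state is unchanged.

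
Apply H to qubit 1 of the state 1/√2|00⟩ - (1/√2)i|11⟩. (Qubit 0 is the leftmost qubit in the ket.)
1/2|00⟩ + 1/2|01⟩ - (1/2)i|10⟩ + (1/2)i|11⟩

H on qubit 1 mixes each pair of kets that differ only in qubit 1: amplitudes (a, b) of (|…0…⟩, |…1…⟩) become ((a + b)/√2, (a − b)/√2). Kets absent from the input have amplitude 0.
(|00⟩, |01⟩): (a, b) = (1/√2, 0) → (1/2, 1/2)
(|10⟩, |11⟩): (a, b) = (0, -(1/√2)i) → (-(1/2)i, (1/2)i)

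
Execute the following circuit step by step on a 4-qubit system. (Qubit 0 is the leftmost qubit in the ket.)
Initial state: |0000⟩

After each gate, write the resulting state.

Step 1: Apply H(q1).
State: 1/√2|0000⟩ + 1/√2|0100⟩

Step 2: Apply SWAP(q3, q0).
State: 1/√2|0000⟩ + 1/√2|0100⟩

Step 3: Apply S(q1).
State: 1/√2|0000⟩ + (1/√2)i|0100⟩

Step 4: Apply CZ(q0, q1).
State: 1/√2|0000⟩ + (1/√2)i|0100⟩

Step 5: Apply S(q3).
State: 1/√2|0000⟩ + (1/√2)i|0100⟩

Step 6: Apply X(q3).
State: 1/√2|0001⟩ + (1/√2)i|0101⟩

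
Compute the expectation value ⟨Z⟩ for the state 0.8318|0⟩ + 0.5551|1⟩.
0.3838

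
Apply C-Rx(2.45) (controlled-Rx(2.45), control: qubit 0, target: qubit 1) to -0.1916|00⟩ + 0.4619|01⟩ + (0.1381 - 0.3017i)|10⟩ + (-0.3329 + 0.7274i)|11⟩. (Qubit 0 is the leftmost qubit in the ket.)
-0.1916|00⟩ + 0.4619|01⟩ + (0.7312 + 0.2109i)|10⟩ + (-0.3967 + 0.1166i)|11⟩

C-Rx(2.45) leaves the control-|0⟩ kets |00⟩, |01⟩ unchanged and applies Rx(2.45) to qubit 1 on the control-|1⟩ pair (|10⟩, |11⟩).
Rx(2.45) = [[cos(θ/2), −i·sin(θ/2)], [−i·sin(θ/2), cos(θ/2)]]; θ = 2.45, cos(θ/2) ≈ 0.338946, sin(θ/2) ≈ 0.940806.
With a = amp(|10⟩) = (0.1381 - 0.3017i) and b = amp(|11⟩) = (-0.3329 + 0.7274i):
new amp(|10⟩) = (0.338946)·a + (-0.940806i)·b = (0.7312 + 0.2109i)
new amp(|11⟩) = (-0.940806i)·a + (0.338946)·b = (-0.3967 + 0.1166i)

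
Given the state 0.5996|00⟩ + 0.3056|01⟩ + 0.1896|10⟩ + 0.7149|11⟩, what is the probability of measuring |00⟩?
0.3595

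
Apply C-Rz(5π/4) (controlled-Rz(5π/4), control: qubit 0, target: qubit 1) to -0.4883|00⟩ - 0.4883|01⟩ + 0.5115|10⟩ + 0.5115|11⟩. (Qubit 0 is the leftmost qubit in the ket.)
-0.4883|00⟩ - 0.4883|01⟩ + (-0.1957 - 0.4726i)|10⟩ + (-0.1957 + 0.4726i)|11⟩

C-Rz(5π/4) leaves the control-|0⟩ kets |00⟩, |01⟩ unchanged and applies Rz(5π/4) to qubit 1 on the control-|1⟩ pair (|10⟩, |11⟩).
Rz(5π/4) = [[e^(−iθ/2), 0], [0, e^(iθ/2)]] with e^(±iθ/2) = cos(θ/2) ± i·sin(θ/2); θ = 5π/4, cos(θ/2) ≈ -0.382683, sin(θ/2) ≈ 0.92388.
With a = amp(|10⟩) = 0.5115 and b = amp(|11⟩) = 0.5115:
new amp(|10⟩) = (-0.382683 - 0.92388i)·a = (-0.1957 - 0.4726i)
new amp(|11⟩) = (-0.382683 + 0.92388i)·b = (-0.1957 + 0.4726i)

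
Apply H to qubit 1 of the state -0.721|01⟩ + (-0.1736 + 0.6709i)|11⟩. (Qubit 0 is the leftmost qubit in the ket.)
-0.5098|00⟩ + 0.5098|01⟩ + (-0.1228 + 0.4744i)|10⟩ + (0.1228 - 0.4744i)|11⟩

H on qubit 1 mixes each pair of kets that differ only in qubit 1: amplitudes (a, b) of (|…0…⟩, |…1…⟩) become ((a + b)/√2, (a − b)/√2). Kets absent from the input have amplitude 0.
(|00⟩, |01⟩): (a, b) = (0, -0.721) → (-0.5098, 0.5098)
(|10⟩, |11⟩): (a, b) = (0, (-0.1736 + 0.6709i)) → ((-0.1228 + 0.4744i), (0.1228 - 0.4744i))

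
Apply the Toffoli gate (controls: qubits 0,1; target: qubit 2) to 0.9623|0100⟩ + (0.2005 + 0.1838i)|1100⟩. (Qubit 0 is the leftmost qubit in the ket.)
0.9623|0100⟩ + (0.2005 + 0.1838i)|1110⟩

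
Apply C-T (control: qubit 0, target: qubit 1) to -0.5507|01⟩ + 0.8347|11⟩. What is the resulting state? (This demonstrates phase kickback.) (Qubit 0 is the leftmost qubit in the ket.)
-0.5507|01⟩ + (0.5902 + 0.5902i)|11⟩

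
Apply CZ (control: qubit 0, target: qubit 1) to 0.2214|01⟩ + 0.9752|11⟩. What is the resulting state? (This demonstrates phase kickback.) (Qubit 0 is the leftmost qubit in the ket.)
0.2214|01⟩ - 0.9752|11⟩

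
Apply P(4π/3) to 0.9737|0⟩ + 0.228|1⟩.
0.9737|0⟩ + (-0.114 - 0.1975i)|1⟩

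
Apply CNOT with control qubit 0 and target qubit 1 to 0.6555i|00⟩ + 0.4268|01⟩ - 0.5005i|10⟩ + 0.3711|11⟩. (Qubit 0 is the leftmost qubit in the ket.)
0.6555i|00⟩ + 0.4268|01⟩ + 0.3711|10⟩ - 0.5005i|11⟩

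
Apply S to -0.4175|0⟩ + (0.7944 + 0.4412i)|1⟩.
-0.4175|0⟩ + (-0.4412 + 0.7944i)|1⟩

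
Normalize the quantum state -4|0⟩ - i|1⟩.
-0.9701|0⟩ - 0.2425i|1⟩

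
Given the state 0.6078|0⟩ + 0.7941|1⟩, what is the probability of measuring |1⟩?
0.6306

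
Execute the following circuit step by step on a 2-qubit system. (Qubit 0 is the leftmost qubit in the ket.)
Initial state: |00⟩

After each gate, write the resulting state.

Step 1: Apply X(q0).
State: |10⟩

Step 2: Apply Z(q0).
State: -|10⟩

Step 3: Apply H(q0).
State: -1/√2|00⟩ + 1/√2|10⟩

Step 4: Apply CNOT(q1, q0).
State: -1/√2|00⟩ + 1/√2|10⟩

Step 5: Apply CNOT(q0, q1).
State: -1/√2|00⟩ + 1/√2|11⟩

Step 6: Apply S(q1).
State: -1/√2|00⟩ + (1/√2)i|11⟩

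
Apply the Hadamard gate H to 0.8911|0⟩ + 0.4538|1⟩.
0.951|0⟩ + 0.3092|1⟩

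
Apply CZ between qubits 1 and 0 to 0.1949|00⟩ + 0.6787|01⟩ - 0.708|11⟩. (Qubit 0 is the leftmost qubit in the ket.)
0.1949|00⟩ + 0.6787|01⟩ + 0.708|11⟩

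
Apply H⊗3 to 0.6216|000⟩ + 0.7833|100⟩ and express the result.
0.4967|000⟩ + 0.4967|001⟩ + 0.4967|010⟩ + 0.4967|011⟩ - 0.05717|100⟩ - 0.05717|101⟩ - 0.05717|110⟩ - 0.05717|111⟩

H⊗3 gives amp(|y⟩) = (1/2√2) Σ_x (−1)^(x·y) amp(|x⟩), where x·y is the number of positions in which both x and y have a 1.
|000⟩: (0.6216 + 0.7833)/(2√2) = 0.4967
|001⟩: (0.6216 + 0.7833)/(2√2) = 0.4967
|010⟩: (0.6216 + 0.7833)/(2√2) = 0.4967
|011⟩: (0.6216 + 0.7833)/(2√2) = 0.4967
|100⟩: (0.6216 - 0.7833)/(2√2) = -0.05717
|101⟩: (0.6216 - 0.7833)/(2√2) = -0.05717
|110⟩: (0.6216 - 0.7833)/(2√2) = -0.05717
|111⟩: (0.6216 - 0.7833)/(2√2) = -0.05717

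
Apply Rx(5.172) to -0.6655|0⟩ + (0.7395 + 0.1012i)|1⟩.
(0.6188 - 0.39i)|0⟩ + (-0.6283 + 0.265i)|1⟩

Rx(5.172) = [[cos(θ/2), −i·sin(θ/2)], [−i·sin(θ/2), cos(θ/2)]]; θ = 5.172, cos(θ/2) ≈ -0.849588, sin(θ/2) ≈ 0.527447.
With a = amp(|0⟩) = -0.6655 and b = amp(|1⟩) = (0.7395 + 0.1012i):
new amp(|0⟩) = (-0.849588)·a + (-0.527447i)·b = (0.6188 - 0.39i)
new amp(|1⟩) = (-0.527447i)·a + (-0.849588)·b = (-0.6283 + 0.265i)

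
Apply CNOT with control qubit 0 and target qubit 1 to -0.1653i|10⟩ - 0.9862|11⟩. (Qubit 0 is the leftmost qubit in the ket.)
-0.9862|10⟩ - 0.1653i|11⟩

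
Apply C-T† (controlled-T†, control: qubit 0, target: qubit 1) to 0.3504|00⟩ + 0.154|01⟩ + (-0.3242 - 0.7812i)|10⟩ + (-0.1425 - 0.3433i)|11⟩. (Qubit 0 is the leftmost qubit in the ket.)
0.3504|00⟩ + 0.154|01⟩ + (-0.3242 - 0.7812i)|10⟩ + (-0.3435 - 0.142i)|11⟩

C-T† leaves the control-|0⟩ kets |00⟩, |01⟩ unchanged and applies T† to qubit 1 on the control-|1⟩ pair (|10⟩, |11⟩).
T† = [[1, 0], [0, (1/√2 - (1/√2)i)]].
With a = amp(|10⟩) = (-0.3242 - 0.7812i) and b = amp(|11⟩) = (-0.1425 - 0.3433i):
new amp(|10⟩) = (1)·a = (-0.3242 - 0.7812i)
new amp(|11⟩) = (1/√2 - (1/√2)i)·b = (-0.3435 - 0.142i)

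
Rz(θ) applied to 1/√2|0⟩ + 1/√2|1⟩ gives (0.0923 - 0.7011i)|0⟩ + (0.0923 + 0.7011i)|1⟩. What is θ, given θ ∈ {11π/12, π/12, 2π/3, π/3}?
11π/12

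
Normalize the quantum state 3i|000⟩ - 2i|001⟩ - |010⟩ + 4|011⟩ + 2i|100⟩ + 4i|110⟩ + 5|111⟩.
0.3464i|000⟩ - 0.2309i|001⟩ - 0.1155|010⟩ + 0.4619|011⟩ + 0.2309i|100⟩ + 0.4619i|110⟩ + 1/√3|111⟩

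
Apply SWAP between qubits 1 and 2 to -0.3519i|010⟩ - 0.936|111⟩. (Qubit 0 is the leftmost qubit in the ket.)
-0.3519i|001⟩ - 0.936|111⟩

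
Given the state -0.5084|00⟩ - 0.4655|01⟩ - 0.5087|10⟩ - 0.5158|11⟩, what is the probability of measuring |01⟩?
0.2167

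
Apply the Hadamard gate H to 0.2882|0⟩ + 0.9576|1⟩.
0.8809|0⟩ - 0.4733|1⟩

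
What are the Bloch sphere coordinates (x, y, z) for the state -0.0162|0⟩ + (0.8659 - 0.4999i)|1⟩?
(-0.02806, 0.0162, -0.9994)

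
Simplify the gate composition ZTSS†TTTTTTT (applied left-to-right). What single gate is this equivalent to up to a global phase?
Z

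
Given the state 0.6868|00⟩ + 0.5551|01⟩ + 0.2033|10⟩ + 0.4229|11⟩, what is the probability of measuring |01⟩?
0.3081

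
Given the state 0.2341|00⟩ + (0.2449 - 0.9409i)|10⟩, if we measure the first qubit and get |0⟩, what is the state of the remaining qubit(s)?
|0⟩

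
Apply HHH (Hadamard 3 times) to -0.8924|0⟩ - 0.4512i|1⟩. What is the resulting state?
(-0.631 - 0.319i)|0⟩ + (-0.631 + 0.319i)|1⟩

H² = I, so H^3 = H: a single Hadamard. With (a, b) = (-0.8924, -0.4512i), H gives ((a + b)/√2, (a − b)/√2) = ((-0.631 - 0.319i), (-0.631 + 0.319i)).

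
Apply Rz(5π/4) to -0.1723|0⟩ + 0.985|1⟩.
(0.06594 + 0.1592i)|0⟩ + (-0.3769 + 0.91i)|1⟩

Rz(5π/4) = [[e^(−iθ/2), 0], [0, e^(iθ/2)]] with e^(±iθ/2) = cos(θ/2) ± i·sin(θ/2); θ = 5π/4, cos(θ/2) ≈ -0.382683, sin(θ/2) ≈ 0.92388.
With a = amp(|0⟩) = -0.1723 and b = amp(|1⟩) = 0.985:
new amp(|0⟩) = (-0.382683 - 0.92388i)·a = (0.06594 + 0.1592i)
new amp(|1⟩) = (-0.382683 + 0.92388i)·b = (-0.3769 + 0.91i)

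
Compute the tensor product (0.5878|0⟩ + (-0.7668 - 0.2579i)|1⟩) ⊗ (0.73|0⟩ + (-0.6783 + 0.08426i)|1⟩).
0.4291|00⟩ + (-0.3987 + 0.04953i)|01⟩ + (-0.5598 - 0.1883i)|10⟩ + (0.5419 + 0.1103i)|11⟩

amp(|b₁b₂…⟩) = product of the factor amplitudes for bits b₁, b₂, …; only kets whose every factor amplitude is nonzero survive.
|00⟩: (0.5878)(0.73) = 0.4291
|01⟩: (0.5878)(-0.6783 + 0.08426i) = (-0.3987 + 0.04953i)
|10⟩: (-0.7668 - 0.2579i)(0.73) = (-0.5598 - 0.1883i)
|11⟩: (-0.7668 - 0.2579i)(-0.6783 + 0.08426i) = (0.5419 + 0.1103i)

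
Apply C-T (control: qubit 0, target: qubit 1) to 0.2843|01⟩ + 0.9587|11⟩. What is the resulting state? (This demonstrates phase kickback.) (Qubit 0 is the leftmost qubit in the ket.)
0.2843|01⟩ + (0.6779 + 0.6779i)|11⟩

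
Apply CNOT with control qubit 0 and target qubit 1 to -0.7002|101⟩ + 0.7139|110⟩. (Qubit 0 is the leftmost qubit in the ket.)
0.7139|100⟩ - 0.7002|111⟩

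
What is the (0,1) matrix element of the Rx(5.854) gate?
-0.2129i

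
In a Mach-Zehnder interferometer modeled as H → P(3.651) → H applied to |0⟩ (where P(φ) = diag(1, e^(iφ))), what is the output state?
(0.06348 - 0.2438i)|0⟩ + (0.9365 + 0.2438i)|1⟩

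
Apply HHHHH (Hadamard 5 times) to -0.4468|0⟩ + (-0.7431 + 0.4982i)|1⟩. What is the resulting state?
(-0.8414 + 0.3523i)|0⟩ + (0.2095 - 0.3523i)|1⟩

H² = I, so H^5 = H: a single Hadamard. With (a, b) = (-0.4468, (-0.7431 + 0.4982i)), H gives ((a + b)/√2, (a − b)/√2) = ((-0.8414 + 0.3523i), (0.2095 - 0.3523i)).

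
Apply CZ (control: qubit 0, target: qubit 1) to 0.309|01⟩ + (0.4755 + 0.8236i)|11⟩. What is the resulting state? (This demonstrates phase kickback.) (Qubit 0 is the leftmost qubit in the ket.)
0.309|01⟩ + (-0.4755 - 0.8236i)|11⟩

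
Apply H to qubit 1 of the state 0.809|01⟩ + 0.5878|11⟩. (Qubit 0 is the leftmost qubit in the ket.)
0.572|00⟩ - 0.572|01⟩ + 0.4156|10⟩ - 0.4156|11⟩

H on qubit 1 mixes each pair of kets that differ only in qubit 1: amplitudes (a, b) of (|…0…⟩, |…1…⟩) become ((a + b)/√2, (a − b)/√2). Kets absent from the input have amplitude 0.
(|00⟩, |01⟩): (a, b) = (0, 0.809) → (0.572, -0.572)
(|10⟩, |11⟩): (a, b) = (0, 0.5878) → (0.4156, -0.4156)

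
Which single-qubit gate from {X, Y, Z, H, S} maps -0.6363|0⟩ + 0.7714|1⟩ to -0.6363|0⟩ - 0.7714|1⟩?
Z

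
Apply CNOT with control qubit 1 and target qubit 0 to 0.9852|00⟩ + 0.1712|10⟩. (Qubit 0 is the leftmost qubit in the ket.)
0.9852|00⟩ + 0.1712|10⟩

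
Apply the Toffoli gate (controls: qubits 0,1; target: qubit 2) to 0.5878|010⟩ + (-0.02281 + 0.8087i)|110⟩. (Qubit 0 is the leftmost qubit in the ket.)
0.5878|010⟩ + (-0.02281 + 0.8087i)|111⟩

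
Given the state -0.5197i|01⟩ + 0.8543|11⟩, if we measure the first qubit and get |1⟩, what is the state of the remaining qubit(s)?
|1⟩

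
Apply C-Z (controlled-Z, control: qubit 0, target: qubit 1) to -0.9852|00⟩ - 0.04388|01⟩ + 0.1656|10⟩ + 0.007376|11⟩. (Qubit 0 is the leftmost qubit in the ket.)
-0.9852|00⟩ - 0.04388|01⟩ + 0.1656|10⟩ - 0.007376|11⟩

C-Z leaves the control-|0⟩ kets |00⟩, |01⟩ unchanged and applies Z to qubit 1 on the control-|1⟩ pair (|10⟩, |11⟩).
Z = [[1, 0], [0, -1]].
With a = amp(|10⟩) = 0.1656 and b = amp(|11⟩) = 0.007376:
new amp(|10⟩) = (1)·a = 0.1656
new amp(|11⟩) = (-1)·b = -0.007376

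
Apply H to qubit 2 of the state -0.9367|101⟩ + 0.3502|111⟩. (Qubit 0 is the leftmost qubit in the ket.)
-0.6623|100⟩ + 0.6623|101⟩ + 0.2476|110⟩ - 0.2476|111⟩

H on qubit 2 mixes each pair of kets that differ only in qubit 2: amplitudes (a, b) of (|…0…⟩, |…1…⟩) become ((a + b)/√2, (a − b)/√2). Kets absent from the input have amplitude 0.
(|100⟩, |101⟩): (a, b) = (0, -0.9367) → (-0.6623, 0.6623)
(|110⟩, |111⟩): (a, b) = (0, 0.3502) → (0.2476, -0.2476)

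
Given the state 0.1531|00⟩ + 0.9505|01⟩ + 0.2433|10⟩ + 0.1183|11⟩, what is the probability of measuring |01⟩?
0.9035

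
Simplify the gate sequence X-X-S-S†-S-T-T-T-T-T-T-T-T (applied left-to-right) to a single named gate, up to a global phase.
S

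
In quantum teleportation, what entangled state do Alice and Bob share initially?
Bell state |Φ+⟩ = (|00⟩ + |11⟩)/√2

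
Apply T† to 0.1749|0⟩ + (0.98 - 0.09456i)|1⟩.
0.1749|0⟩ + (0.6261 - 0.7598i)|1⟩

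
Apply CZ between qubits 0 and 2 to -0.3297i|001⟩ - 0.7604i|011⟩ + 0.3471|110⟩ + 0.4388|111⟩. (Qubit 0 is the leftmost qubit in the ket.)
-0.3297i|001⟩ - 0.7604i|011⟩ + 0.3471|110⟩ - 0.4388|111⟩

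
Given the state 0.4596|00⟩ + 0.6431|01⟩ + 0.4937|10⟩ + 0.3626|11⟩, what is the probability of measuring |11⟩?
0.1315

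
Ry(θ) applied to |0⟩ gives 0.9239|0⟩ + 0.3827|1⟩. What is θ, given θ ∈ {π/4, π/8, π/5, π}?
π/4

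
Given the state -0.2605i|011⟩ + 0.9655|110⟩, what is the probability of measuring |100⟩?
0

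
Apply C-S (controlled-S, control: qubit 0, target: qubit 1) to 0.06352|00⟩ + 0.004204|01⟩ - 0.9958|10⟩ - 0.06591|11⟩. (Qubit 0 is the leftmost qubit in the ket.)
0.06352|00⟩ + 0.004204|01⟩ - 0.9958|10⟩ - 0.06591i|11⟩

C-S leaves the control-|0⟩ kets |00⟩, |01⟩ unchanged and applies S to qubit 1 on the control-|1⟩ pair (|10⟩, |11⟩).
S = [[1, 0], [0, i]].
With a = amp(|10⟩) = -0.9958 and b = amp(|11⟩) = -0.06591:
new amp(|10⟩) = (1)·a = -0.9958
new amp(|11⟩) = (i)·b = -0.06591i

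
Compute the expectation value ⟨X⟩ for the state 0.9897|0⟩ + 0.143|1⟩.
0.2831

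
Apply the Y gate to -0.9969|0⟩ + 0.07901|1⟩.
-0.07901i|0⟩ - 0.9969i|1⟩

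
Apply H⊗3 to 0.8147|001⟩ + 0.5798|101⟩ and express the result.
0.493|000⟩ - 0.493|001⟩ + 0.493|010⟩ - 0.493|011⟩ + 0.08305|100⟩ - 0.08305|101⟩ + 0.08305|110⟩ - 0.08305|111⟩

H⊗3 gives amp(|y⟩) = (1/2√2) Σ_x (−1)^(x·y) amp(|x⟩), where x·y is the number of positions in which both x and y have a 1.
|000⟩: (0.8147 + 0.5798)/(2√2) = 0.493
|001⟩: (-0.8147 - 0.5798)/(2√2) = -0.493
|010⟩: (0.8147 + 0.5798)/(2√2) = 0.493
|011⟩: (-0.8147 - 0.5798)/(2√2) = -0.493
|100⟩: (0.8147 - 0.5798)/(2√2) = 0.08305
|101⟩: (-0.8147 + 0.5798)/(2√2) = -0.08305
|110⟩: (0.8147 - 0.5798)/(2√2) = 0.08305
|111⟩: (-0.8147 + 0.5798)/(2√2) = -0.08305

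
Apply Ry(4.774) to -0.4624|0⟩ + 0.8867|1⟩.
-0.2705|0⟩ - 0.9627|1⟩

Ry(4.774) = [[cos(θ/2), −sin(θ/2)], [sin(θ/2), cos(θ/2)]]; θ = 4.774, cos(θ/2) ≈ -0.728551, sin(θ/2) ≈ 0.684992.
With a = amp(|0⟩) = -0.4624 and b = amp(|1⟩) = 0.8867:
new amp(|0⟩) = (-0.728551)·a + (-0.684992)·b = -0.2705
new amp(|1⟩) = (0.684992)·a + (-0.728551)·b = -0.9627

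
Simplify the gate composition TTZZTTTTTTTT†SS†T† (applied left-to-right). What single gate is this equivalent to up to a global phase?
T†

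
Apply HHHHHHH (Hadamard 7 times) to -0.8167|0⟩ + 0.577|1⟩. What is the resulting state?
-0.1695|0⟩ - 0.9855|1⟩

H² = I, so H^7 = H: a single Hadamard. With (a, b) = (-0.8167, 0.577), H gives ((a + b)/√2, (a − b)/√2) = (-0.1695, -0.9855).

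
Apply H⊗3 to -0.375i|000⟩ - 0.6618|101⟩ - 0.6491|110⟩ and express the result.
(-0.4635 - 0.1326i)|000⟩ + (0.00449 - 0.1326i)|001⟩ + (-0.00449 - 0.1326i)|010⟩ + (0.4635 - 0.1326i)|011⟩ + (0.4635 - 0.1326i)|100⟩ + (-0.00449 - 0.1326i)|101⟩ + (0.00449 - 0.1326i)|110⟩ + (-0.4635 - 0.1326i)|111⟩

H⊗3 gives amp(|y⟩) = (1/2√2) Σ_x (−1)^(x·y) amp(|x⟩), where x·y is the number of positions in which both x and y have a 1.
|000⟩: (-0.375i - 0.6618 - 0.6491)/(2√2) = (-0.4635 - 0.1326i)
|001⟩: (-0.375i + 0.6618 - 0.6491)/(2√2) = (0.00449 - 0.1326i)
|010⟩: (-0.375i - 0.6618 + 0.6491)/(2√2) = (-0.00449 - 0.1326i)
|011⟩: (-0.375i + 0.6618 + 0.6491)/(2√2) = (0.4635 - 0.1326i)
|100⟩: (-0.375i + 0.6618 + 0.6491)/(2√2) = (0.4635 - 0.1326i)
|101⟩: (-0.375i - 0.6618 + 0.6491)/(2√2) = (-0.00449 - 0.1326i)
|110⟩: (-0.375i + 0.6618 - 0.6491)/(2√2) = (0.00449 - 0.1326i)
|111⟩: (-0.375i - 0.6618 - 0.6491)/(2√2) = (-0.4635 - 0.1326i)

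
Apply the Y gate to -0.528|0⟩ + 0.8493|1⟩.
-0.8493i|0⟩ - 0.528i|1⟩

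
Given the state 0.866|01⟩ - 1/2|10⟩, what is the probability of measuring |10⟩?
1/4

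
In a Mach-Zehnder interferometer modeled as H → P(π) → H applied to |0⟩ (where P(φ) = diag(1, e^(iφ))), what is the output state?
|1⟩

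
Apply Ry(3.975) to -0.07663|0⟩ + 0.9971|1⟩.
-0.8808|0⟩ - 0.4736|1⟩

Ry(3.975) = [[cos(θ/2), −sin(θ/2)], [sin(θ/2), cos(θ/2)]]; θ = 3.975, cos(θ/2) ≈ -0.404748, sin(θ/2) ≈ 0.914428.
With a = amp(|0⟩) = -0.07663 and b = amp(|1⟩) = 0.9971:
new amp(|0⟩) = (-0.404748)·a + (-0.914428)·b = -0.8808
new amp(|1⟩) = (0.914428)·a + (-0.404748)·b = -0.4736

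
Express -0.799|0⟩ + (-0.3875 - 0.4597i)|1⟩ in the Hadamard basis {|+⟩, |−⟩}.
(-0.839 - 0.3251i)|+⟩ + (-0.291 + 0.3251i)|−⟩

With |ψ⟩ = α|0⟩ + β|1⟩, the Hadamard-basis coefficients are ⟨+|ψ⟩ = (α + β)/√2 and ⟨−|ψ⟩ = (α − β)/√2.
Here α = -0.799, β = (-0.3875 - 0.4597i): (α + β)/√2 = (-0.839 - 0.3251i), (α − β)/√2 = (-0.291 + 0.3251i).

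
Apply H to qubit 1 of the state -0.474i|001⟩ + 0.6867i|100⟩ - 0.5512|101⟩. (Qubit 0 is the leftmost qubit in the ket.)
-0.3352i|001⟩ - 0.3352i|011⟩ + 0.4856i|100⟩ - 0.3898|101⟩ + 0.4856i|110⟩ - 0.3898|111⟩

H on qubit 1 mixes each pair of kets that differ only in qubit 1: amplitudes (a, b) of (|…0…⟩, |…1…⟩) become ((a + b)/√2, (a − b)/√2). Kets absent from the input have amplitude 0.
(|001⟩, |011⟩): (a, b) = (-0.474i, 0) → (-0.3352i, -0.3352i)
(|100⟩, |110⟩): (a, b) = (0.6867i, 0) → (0.4856i, 0.4856i)
(|101⟩, |111⟩): (a, b) = (-0.5512, 0) → (-0.3898, -0.3898)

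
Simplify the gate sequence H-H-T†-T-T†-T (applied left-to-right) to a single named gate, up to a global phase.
I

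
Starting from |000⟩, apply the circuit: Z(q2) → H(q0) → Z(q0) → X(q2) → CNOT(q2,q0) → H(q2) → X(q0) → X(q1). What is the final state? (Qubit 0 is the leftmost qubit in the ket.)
1/2|010⟩ - 1/2|011⟩ - 1/2|110⟩ + 1/2|111⟩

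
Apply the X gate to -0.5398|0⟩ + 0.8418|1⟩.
0.8418|0⟩ - 0.5398|1⟩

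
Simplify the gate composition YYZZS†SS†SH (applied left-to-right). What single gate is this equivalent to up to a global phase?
H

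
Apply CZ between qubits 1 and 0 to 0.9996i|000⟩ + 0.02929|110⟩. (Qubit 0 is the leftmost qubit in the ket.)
0.9996i|000⟩ - 0.02929|110⟩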